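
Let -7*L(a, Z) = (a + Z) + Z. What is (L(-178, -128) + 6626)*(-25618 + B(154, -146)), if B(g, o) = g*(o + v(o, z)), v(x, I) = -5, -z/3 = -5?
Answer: -326855936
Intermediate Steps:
z = 15 (z = -3*(-5) = 15)
B(g, o) = g*(-5 + o) (B(g, o) = g*(o - 5) = g*(-5 + o))
L(a, Z) = -2*Z/7 - a/7 (L(a, Z) = -((a + Z) + Z)/7 = -((Z + a) + Z)/7 = -(a + 2*Z)/7 = -2*Z/7 - a/7)
(L(-178, -128) + 6626)*(-25618 + B(154, -146)) = ((-2/7*(-128) - ⅐*(-178)) + 6626)*(-25618 + 154*(-5 - 146)) = ((256/7 + 178/7) + 6626)*(-25618 + 154*(-151)) = (62 + 6626)*(-25618 - 23254) = 6688*(-48872) = -326855936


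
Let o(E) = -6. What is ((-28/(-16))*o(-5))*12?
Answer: -126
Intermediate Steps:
((-28/(-16))*o(-5))*12 = (-28/(-16)*(-6))*12 = (-28*(-1/16)*(-6))*12 = ((7/4)*(-6))*12 = -21/2*12 = -126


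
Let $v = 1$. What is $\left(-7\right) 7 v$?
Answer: $-49$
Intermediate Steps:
$\left(-7\right) 7 v = \left(-7\right) 7 \cdot 1 = \left(-49\right) 1 = -49$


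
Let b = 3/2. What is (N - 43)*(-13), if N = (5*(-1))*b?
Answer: 1313/2 ≈ 656.50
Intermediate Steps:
b = 3/2 (b = 3*(1/2) = 3/2 ≈ 1.5000)
N = -15/2 (N = (5*(-1))*(3/2) = -5*3/2 = -15/2 ≈ -7.5000)
(N - 43)*(-13) = (-15/2 - 43)*(-13) = -101/2*(-13) = 1313/2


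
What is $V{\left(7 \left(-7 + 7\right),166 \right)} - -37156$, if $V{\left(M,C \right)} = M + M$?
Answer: $37156$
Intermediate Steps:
$V{\left(M,C \right)} = 2 M$
$V{\left(7 \left(-7 + 7\right),166 \right)} - -37156 = 2 \cdot 7 \left(-7 + 7\right) - -37156 = 2 \cdot 7 \cdot 0 + 37156 = 2 \cdot 0 + 37156 = 0 + 37156 = 37156$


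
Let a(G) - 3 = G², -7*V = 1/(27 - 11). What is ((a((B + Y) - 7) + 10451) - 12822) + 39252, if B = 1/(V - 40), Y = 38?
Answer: 759872313525/20079361 ≈ 37843.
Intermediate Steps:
V = -1/112 (V = -1/(7*(27 - 11)) = -⅐/16 = -⅐*1/16 = -1/112 ≈ -0.0089286)
B = -112/4481 (B = 1/(-1/112 - 40) = 1/(-4481/112) = -112/4481 ≈ -0.024994)
a(G) = 3 + G²
((a((B + Y) - 7) + 10451) - 12822) + 39252 = (((3 + ((-112/4481 + 38) - 7)²) + 10451) - 12822) + 39252 = (((3 + (170166/4481 - 7)²) + 10451) - 12822) + 39252 = (((3 + (138799/4481)²) + 10451) - 12822) + 39252 = (((3 + 19265162401/20079361) + 10451) - 12822) + 39252 = ((19325400484/20079361 + 10451) - 12822) + 39252 = (229174802295/20079361 - 12822) + 39252 = -28282764447/20079361 + 39252 = 759872313525/20079361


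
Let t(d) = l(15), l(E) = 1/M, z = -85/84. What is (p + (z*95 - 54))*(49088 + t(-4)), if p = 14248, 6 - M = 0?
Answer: 348787426909/504 ≈ 6.9204e+8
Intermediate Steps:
M = 6 (M = 6 - 1*0 = 6 + 0 = 6)
z = -85/84 (z = -85*1/84 = -85/84 ≈ -1.0119)
l(E) = 1/6
t(d) = 1/6
(p + (z*95 - 54))*(49088 + t(-4)) = (14248 + (-85/84*95 - 54))*(49088 + 1/6) = (14248 + (-8075/84 - 54))*(294529/6) = (14248 - 12611/84)*(294529/6) = (1184221/84)*(294529/6) = 348787426909/504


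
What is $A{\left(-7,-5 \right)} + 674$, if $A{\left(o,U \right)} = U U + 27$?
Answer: $726$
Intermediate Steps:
$A{\left(o,U \right)} = 27 + U^{2}$ ($A{\left(o,U \right)} = U^{2} + 27 = 27 + U^{2}$)
$A{\left(-7,-5 \right)} + 674 = \left(27 + \left(-5\right)^{2}\right) + 674 = \left(27 + 25\right) + 674 = 52 + 674 = 726$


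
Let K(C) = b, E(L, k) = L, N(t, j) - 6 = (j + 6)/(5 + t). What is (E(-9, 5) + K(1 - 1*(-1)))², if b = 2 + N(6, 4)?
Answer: 1/121 ≈ 0.0082645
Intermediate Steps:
N(t, j) = 6 + (6 + j)/(5 + t) (N(t, j) = 6 + (j + 6)/(5 + t) = 6 + (6 + j)/(5 + t))
b = 98/11 (b = 2 + (36 + 4 + 6*6)/(5 + 6) = 2 + (36 + 4 + 36)/11 = 2 + (1/11)*76 = 2 + 76/11 = 98/11 ≈ 8.9091)
K(C) = 98/11
(E(-9, 5) + K(1 - 1*(-1)))² = (-9 + 98/11)² = (-1/11)² = 1/121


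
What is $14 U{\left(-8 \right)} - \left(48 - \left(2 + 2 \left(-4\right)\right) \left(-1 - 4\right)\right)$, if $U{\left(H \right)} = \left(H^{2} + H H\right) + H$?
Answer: $1662$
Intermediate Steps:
$U{\left(H \right)} = H + 2 H^{2}$ ($U{\left(H \right)} = \left(H^{2} + H^{2}\right) + H = 2 H^{2} + H = H + 2 H^{2}$)
$14 U{\left(-8 \right)} - \left(48 - \left(2 + 2 \left(-4\right)\right) \left(-1 - 4\right)\right) = 14 \left(- 8 \left(1 + 2 \left(-8\right)\right)\right) - \left(48 - \left(2 + 2 \left(-4\right)\right) \left(-1 - 4\right)\right) = 14 \left(- 8 \left(1 - 16\right)\right) - \left(48 - \left(2 - 8\right) \left(-5\right)\right) = 14 \left(\left(-8\right) \left(-15\right)\right) - 18 = 14 \cdot 120 + \left(30 - 48\right) = 1680 - 18 = 1662$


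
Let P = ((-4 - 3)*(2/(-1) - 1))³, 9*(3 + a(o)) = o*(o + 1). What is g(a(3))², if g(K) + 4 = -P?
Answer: 85840225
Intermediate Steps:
a(o) = -3 + o*(1 + o)/9 (a(o) = -3 + (o*(o + 1))/9 = -3 + (o*(1 + o))/9 = -3 + o*(1 + o)/9)
P = 9261 (P = (-7*(2*(-1) - 1))³ = (-7*(-2 - 1))³ = (-7*(-3))³ = 21³ = 9261)
g(K) = -9265 (g(K) = -4 - 1*9261 = -4 - 9261 = -9265)
g(a(3))² = (-9265)² = 85840225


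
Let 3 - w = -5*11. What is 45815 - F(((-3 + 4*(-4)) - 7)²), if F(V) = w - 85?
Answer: 45842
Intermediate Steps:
w = 58 (w = 3 - (-5)*11 = 3 - 1*(-55) = 3 + 55 = 58)
F(V) = -27 (F(V) = 58 - 85 = -27)
45815 - F(((-3 + 4*(-4)) - 7)²) = 45815 - 1*(-27) = 45815 + 27 = 45842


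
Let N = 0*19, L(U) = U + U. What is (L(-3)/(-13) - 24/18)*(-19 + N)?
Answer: 646/39 ≈ 16.564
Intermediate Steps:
L(U) = 2*U
N = 0
(L(-3)/(-13) - 24/18)*(-19 + N) = ((2*(-3))/(-13) - 24/18)*(-19 + 0) = (-6*(-1/13) - 24*1/18)*(-19) = (6/13 - 4/3)*(-19) = -34/39*(-19) = 646/39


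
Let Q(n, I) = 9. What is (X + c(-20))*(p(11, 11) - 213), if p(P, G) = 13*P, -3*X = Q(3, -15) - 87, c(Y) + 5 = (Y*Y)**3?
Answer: -4480001470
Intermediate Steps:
c(Y) = -5 + Y**6 (c(Y) = -5 + (Y*Y)**3 = -5 + (Y**2)**3 = -5 + Y**6)
X = 26 (X = -(9 - 87)/3 = -1/3*(-78) = 26)
(X + c(-20))*(p(11, 11) - 213) = (26 + (-5 + (-20)**6))*(13*11 - 213) = (26 + (-5 + 64000000))*(143 - 213) = (26 + 63999995)*(-70) = 64000021*(-70) = -4480001470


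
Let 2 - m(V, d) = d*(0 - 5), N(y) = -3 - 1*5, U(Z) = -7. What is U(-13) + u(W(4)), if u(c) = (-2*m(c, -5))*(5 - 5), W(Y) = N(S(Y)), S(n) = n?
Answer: -7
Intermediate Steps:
N(y) = -8 (N(y) = -3 - 5 = -8)
m(V, d) = 2 + 5*d (m(V, d) = 2 - d*(0 - 5) = 2 - d*(-5) = 2 - (-5)*d = 2 + 5*d)
W(Y) = -8
u(c) = 0 (u(c) = (-2*(2 + 5*(-5)))*(5 - 5) = -2*(2 - 25)*0 = -2*(-23)*0 = 46*0 = 0)
U(-13) + u(W(4)) = -7 + 0 = -7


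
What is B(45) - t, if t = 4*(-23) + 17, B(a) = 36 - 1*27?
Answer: 84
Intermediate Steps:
B(a) = 9 (B(a) = 36 - 27 = 9)
t = -75 (t = -92 + 17 = -75)
B(45) - t = 9 - 1*(-75) = 9 + 75 = 84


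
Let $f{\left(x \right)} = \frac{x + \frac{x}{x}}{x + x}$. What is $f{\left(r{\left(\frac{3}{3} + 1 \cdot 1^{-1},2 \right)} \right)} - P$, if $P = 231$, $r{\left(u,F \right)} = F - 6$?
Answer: $- \frac{1845}{8} \approx -230.63$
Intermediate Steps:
$r{\left(u,F \right)} = -6 + F$ ($r{\left(u,F \right)} = F - 6 = -6 + F$)
$f{\left(x \right)} = \frac{1 + x}{2 x}$ ($f{\left(x \right)} = \frac{x + 1}{2 x} = \left(1 + x\right) \frac{1}{2 x} = \frac{1 + x}{2 x}$)
$f{\left(r{\left(\frac{3}{3} + 1 \cdot 1^{-1},2 \right)} \right)} - P = \frac{1 + \left(-6 + 2\right)}{2 \left(-6 + 2\right)} - 231 = \frac{1 - 4}{2 \left(-4\right)} - 231 = \frac{1}{2} \left(- \frac{1}{4}\right) \left(-3\right) - 231 = \frac{3}{8} - 231 = - \frac{1845}{8}$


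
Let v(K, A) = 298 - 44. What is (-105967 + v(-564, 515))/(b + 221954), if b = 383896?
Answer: -105713/605850 ≈ -0.17449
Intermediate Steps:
v(K, A) = 254
(-105967 + v(-564, 515))/(b + 221954) = (-105967 + 254)/(383896 + 221954) = -105713/605850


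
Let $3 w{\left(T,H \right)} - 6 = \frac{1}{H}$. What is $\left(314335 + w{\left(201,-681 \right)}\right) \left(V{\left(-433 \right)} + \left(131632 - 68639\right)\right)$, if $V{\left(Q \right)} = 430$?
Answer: $\frac{4525516383030}{227} \approx 1.9936 \cdot 10^{10}$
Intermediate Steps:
$w{\left(T,H \right)} = 2 + \frac{1}{3 H}$
$\left(314335 + w{\left(201,-681 \right)}\right) \left(V{\left(-433 \right)} + \left(131632 - 68639\right)\right) = \left(314335 + \left(2 + \frac{1}{3 \left(-681\right)}\right)\right) \left(430 + \left(131632 - 68639\right)\right) = \left(314335 + \left(2 + \frac{1}{3} \left(- \frac{1}{681}\right)\right)\right) \left(430 + 62993\right) = \left(314335 + \left(2 - \frac{1}{2043}\right)\right) 63423 = \left(314335 + \frac{4085}{2043}\right) 63423 = \frac{642190490}{2043} \cdot 63423 = \frac{4525516383030}{227}$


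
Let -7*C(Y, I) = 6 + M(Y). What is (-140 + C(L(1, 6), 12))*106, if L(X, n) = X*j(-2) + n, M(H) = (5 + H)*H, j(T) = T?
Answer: -15476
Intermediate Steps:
M(H) = H*(5 + H)
L(X, n) = n - 2*X (L(X, n) = X*(-2) + n = -2*X + n = n - 2*X)
C(Y, I) = -6/7 - Y*(5 + Y)/7 (C(Y, I) = -(6 + Y*(5 + Y))/7 = -6/7 - Y*(5 + Y)/7)
(-140 + C(L(1, 6), 12))*106 = (-140 + (-6/7 - (6 - 2*1)*(5 + (6 - 2*1))/7))*106 = (-140 + (-6/7 - (6 - 2)*(5 + (6 - 2))/7))*106 = (-140 + (-6/7 - ⅐*4*(5 + 4)))*106 = (-140 + (-6/7 - ⅐*4*9))*106 = (-140 + (-6/7 - 36/7))*106 = (-140 - 6)*106 = -146*106 = -15476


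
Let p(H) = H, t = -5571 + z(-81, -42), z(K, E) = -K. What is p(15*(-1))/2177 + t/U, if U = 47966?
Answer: -6335610/52210991 ≈ -0.12135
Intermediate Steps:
t = -5490 (t = -5571 - 1*(-81) = -5571 + 81 = -5490)
p(15*(-1))/2177 + t/U = (15*(-1))/2177 - 5490/47966 = -15*1/2177 - 5490*1/47966 = -15/2177 - 2745/23983 = -6335610/52210991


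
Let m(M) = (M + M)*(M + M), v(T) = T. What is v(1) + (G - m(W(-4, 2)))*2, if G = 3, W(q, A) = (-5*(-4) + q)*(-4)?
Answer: -32761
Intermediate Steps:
W(q, A) = -80 - 4*q (W(q, A) = (20 + q)*(-4) = -80 - 4*q)
m(M) = 4*M² (m(M) = (2*M)*(2*M) = 4*M²)
v(1) + (G - m(W(-4, 2)))*2 = 1 + (3 - 4*(-80 - 4*(-4))²)*2 = 1 + (3 - 4*(-80 + 16)²)*2 = 1 + (3 - 4*(-64)²)*2 = 1 + (3 - 4*4096)*2 = 1 + (3 - 1*16384)*2 = 1 + (3 - 16384)*2 = 1 - 16381*2 = 1 - 32762 = -32761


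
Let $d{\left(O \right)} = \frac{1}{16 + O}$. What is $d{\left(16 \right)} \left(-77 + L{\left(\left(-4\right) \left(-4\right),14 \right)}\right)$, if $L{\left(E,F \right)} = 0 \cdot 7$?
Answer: $- \frac{77}{32} \approx -2.4063$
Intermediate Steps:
$L{\left(E,F \right)} = 0$
$d{\left(16 \right)} \left(-77 + L{\left(\left(-4\right) \left(-4\right),14 \right)}\right) = \frac{-77 + 0}{16 + 16} = \frac{1}{32} \left(-77\right) = - \frac{77}{32}$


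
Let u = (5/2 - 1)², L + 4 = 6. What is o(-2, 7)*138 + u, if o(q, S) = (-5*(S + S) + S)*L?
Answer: -69543/4 ≈ -17386.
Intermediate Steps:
L = 2 (L = -4 + 6 = 2)
o(q, S) = -18*S (o(q, S) = (-5*(S + S) + S)*2 = (-10*S + S)*2 = -9*S*2 = -18*S)
u = 9/4 (u = (5*(½) - 1)² = (5/2 - 1)² = (3/2)² = 9/4 ≈ 2.2500)
o(-2, 7)*138 + u = -18*7*138 + 9/4 = -126*138 + 9/4 = -17388 + 9/4 = -69543/4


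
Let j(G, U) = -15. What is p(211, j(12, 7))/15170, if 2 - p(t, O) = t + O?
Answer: -97/7585 ≈ -0.012788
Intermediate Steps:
p(t, O) = 2 - O - t (p(t, O) = 2 - (t + O) = 2 - (O + t) = 2 + (-O - t) = 2 - O - t)
p(211, j(12, 7))/15170 = (2 - 1*(-15) - 1*211)/15170 = (2 + 15 - 211)*(1/15170) = -194*1/15170 = -97/7585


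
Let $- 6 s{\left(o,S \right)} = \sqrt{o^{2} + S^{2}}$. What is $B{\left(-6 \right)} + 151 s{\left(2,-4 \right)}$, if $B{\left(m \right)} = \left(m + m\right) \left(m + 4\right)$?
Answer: $24 - \frac{151 \sqrt{5}}{3} \approx -88.549$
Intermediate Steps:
$B{\left(m \right)} = 2 m \left(4 + m\right)$
$s{\left(o,S \right)} = - \frac{\sqrt{S^{2} + o^{2}}}{6}$ ($s{\left(o,S \right)} = - \frac{\sqrt{o^{2} + S^{2}}}{6} = - \frac{\sqrt{S^{2} + o^{2}}}{6}$)
$B{\left(-6 \right)} + 151 s{\left(2,-4 \right)} = 2 \left(-6\right) \left(4 - 6\right) + 151 \left(- \frac{\sqrt{\left(-4\right)^{2} + 2^{2}}}{6}\right) = 2 \left(-6\right) \left(-2\right) + 151 \left(- \frac{\sqrt{16 + 4}}{6}\right) = 24 + 151 \left(- \frac{\sqrt{20}}{6}\right) = 24 + 151 \left(- \frac{2 \sqrt{5}}{6}\right) = 24 + 151 \left(- \frac{\sqrt{5}}{3}\right) = 24 - \frac{151 \sqrt{5}}{3}$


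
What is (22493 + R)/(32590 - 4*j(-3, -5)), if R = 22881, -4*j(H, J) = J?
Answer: 926/665 ≈ 1.3925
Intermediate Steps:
j(H, J) = -J/4
(22493 + R)/(32590 - 4*j(-3, -5)) = (22493 + 22881)/(32590 - (-1)*(-5)) = 45374/(32590 - 4*5/4) = 45374/(32590 - 5) = 45374/32585 = 45374*(1/32585) = 926/665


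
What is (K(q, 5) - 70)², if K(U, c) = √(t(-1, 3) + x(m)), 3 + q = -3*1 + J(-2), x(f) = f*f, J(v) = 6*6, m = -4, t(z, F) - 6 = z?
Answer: (70 - √21)² ≈ 4279.4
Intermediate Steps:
t(z, F) = 6 + z
J(v) = 36
x(f) = f²
q = 30 (q = -3 + (-3*1 + 36) = -3 + (-3 + 36) = -3 + 33 = 30)
K(U, c) = √21 (K(U, c) = √((6 - 1) + (-4)²) = √(5 + 16) = √21)
(K(q, 5) - 70)² = (√21 - 70)² = (-70 + √21)²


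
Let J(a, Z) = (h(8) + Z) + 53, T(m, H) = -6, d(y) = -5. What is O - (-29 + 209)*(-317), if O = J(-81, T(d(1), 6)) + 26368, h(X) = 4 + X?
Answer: 83487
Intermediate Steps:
J(a, Z) = 65 + Z (J(a, Z) = ((4 + 8) + Z) + 53 = (12 + Z) + 53 = 65 + Z)
O = 26427 (O = (65 - 6) + 26368 = 59 + 26368 = 26427)
O - (-29 + 209)*(-317) = 26427 - (-29 + 209)*(-317) = 26427 - 180*(-317) = 26427 - 1*(-57060) = 26427 + 57060 = 83487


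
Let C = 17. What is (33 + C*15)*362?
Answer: 104256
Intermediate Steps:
(33 + C*15)*362 = (33 + 17*15)*362 = (33 + 255)*362 = 288*362 = 104256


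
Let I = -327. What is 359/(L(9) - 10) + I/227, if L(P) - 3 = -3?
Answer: -84763/2270 ≈ -37.341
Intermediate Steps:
L(P) = 0 (L(P) = 3 - 3 = 0)
359/(L(9) - 10) + I/227 = 359/(0 - 10) - 327/227 = 359/(-10) - 327*1/227 = 359*(-⅒) - 327/227 = -359/10 - 327/227 = -84763/2270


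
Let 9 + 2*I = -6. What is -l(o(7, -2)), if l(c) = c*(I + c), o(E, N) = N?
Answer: -19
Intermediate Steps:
I = -15/2 (I = -9/2 + (½)*(-6) = -9/2 - 3 = -15/2 ≈ -7.5000)
l(c) = c*(-15/2 + c)
-l(o(7, -2)) = -(-2)*(-15 + 2*(-2))/2 = -(-2)*(-15 - 4)/2 = -(-2)*(-19)/2 = -1*19 = -19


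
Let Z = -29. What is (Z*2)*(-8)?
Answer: 464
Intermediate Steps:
(Z*2)*(-8) = -29*2*(-8) = -58*(-8) = 464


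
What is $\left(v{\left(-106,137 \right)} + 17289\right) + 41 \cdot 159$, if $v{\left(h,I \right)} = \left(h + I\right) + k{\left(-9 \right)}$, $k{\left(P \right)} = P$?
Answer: $23830$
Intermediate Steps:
$v{\left(h,I \right)} = -9 + I + h$ ($v{\left(h,I \right)} = \left(h + I\right) - 9 = \left(I + h\right) - 9 = -9 + I + h$)
$\left(v{\left(-106,137 \right)} + 17289\right) + 41 \cdot 159 = \left(\left(-9 + 137 - 106\right) + 17289\right) + 41 \cdot 159 = \left(22 + 17289\right) + 6519 = 17311 + 6519 = 23830$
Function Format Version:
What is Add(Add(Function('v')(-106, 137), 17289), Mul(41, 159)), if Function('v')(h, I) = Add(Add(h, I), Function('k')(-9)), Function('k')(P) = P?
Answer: 23830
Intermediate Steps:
Function('v')(h, I) = Add(-9, I, h) (Function('v')(h, I) = Add(Add(h, I), -9) = Add(Add(I, h), -9) = Add(-9, I, h))
Add(Add(Function('v')(-106, 137), 17289), Mul(41, 159)) = Add(Add(Add(-9, 137, -106), 17289), Mul(41, 159)) = Add(Add(22, 17289), 6519) = Add(17311, 6519) = 23830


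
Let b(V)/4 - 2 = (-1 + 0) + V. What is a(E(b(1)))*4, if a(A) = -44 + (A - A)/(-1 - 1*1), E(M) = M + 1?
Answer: -176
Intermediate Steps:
b(V) = 4 + 4*V (b(V) = 8 + 4*((-1 + 0) + V) = 8 + 4*(-1 + V) = 8 + (-4 + 4*V) = 4 + 4*V)
E(M) = 1 + M
a(A) = -44 (a(A) = -44 + 0/(-1 - 1) = -44 + 0/(-2) = -44 + 0*(-½) = -44 + 0 = -44)
a(E(b(1)))*4 = -44*4 = -176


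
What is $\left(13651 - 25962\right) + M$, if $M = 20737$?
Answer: $8426$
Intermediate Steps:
$\left(13651 - 25962\right) + M = \left(13651 - 25962\right) + 20737 = -12311 + 20737 = 8426$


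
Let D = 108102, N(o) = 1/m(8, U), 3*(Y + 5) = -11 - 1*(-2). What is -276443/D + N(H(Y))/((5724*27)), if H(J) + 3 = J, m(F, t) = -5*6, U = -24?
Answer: -213618581837/83534739480 ≈ -2.5572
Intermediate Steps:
m(F, t) = -30
Y = -8 (Y = -5 + (-11 - 1*(-2))/3 = -5 + (-11 + 2)/3 = -5 + (⅓)*(-9) = -5 - 3 = -8)
H(J) = -3 + J
N(o) = -1/30 (N(o) = 1/(-30) = -1/30)
-276443/D + N(H(Y))/((5724*27)) = -276443/108102 - 1/(30*(5724*27)) = -276443*1/108102 - 1/30/154548 = -276443/108102 - 1/30*1/154548 = -276443/108102 - 1/4636440 = -213618581837/83534739480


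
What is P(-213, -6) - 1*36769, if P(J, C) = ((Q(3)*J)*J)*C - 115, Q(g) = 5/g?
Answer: -490574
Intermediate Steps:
P(J, C) = -115 + 5*C*J²/3 (P(J, C) = (((5/3)*J)*J)*C - 115 = (((5*(⅓))*J)*J)*C - 115 = ((5*J/3)*J)*C - 115 = (5*J²/3)*C - 115 = 5*C*J²/3 - 115 = -115 + 5*C*J²/3)
P(-213, -6) - 1*36769 = (-115 + (5/3)*(-6)*(-213)²) - 1*36769 = (-115 + (5/3)*(-6)*45369) - 36769 = (-115 - 453690) - 36769 = -453805 - 36769 = -490574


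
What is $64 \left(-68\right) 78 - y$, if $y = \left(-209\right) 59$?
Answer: $-327125$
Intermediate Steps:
$y = -12331$
$64 \left(-68\right) 78 - y = 64 \left(-68\right) 78 - -12331 = \left(-4352\right) 78 + 12331 = -339456 + 12331 = -327125$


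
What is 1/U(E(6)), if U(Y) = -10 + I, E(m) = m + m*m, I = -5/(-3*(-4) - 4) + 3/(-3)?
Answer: -8/93 ≈ -0.086022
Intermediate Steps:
I = -13/8 (I = -5/(12 - 4) + 3*(-⅓) = -5/8 - 1 = -13/8 ≈ -1.6250)
E(m) = m + m²
U(Y) = -93/8 (U(Y) = -10 - 13/8 = -93/8)
1/U(E(6)) = 1/(-93/8) = -8/93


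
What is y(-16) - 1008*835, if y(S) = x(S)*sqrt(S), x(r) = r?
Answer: -841680 - 64*I ≈ -8.4168e+5 - 64.0*I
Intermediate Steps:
y(S) = S**(3/2) (y(S) = S*sqrt(S) = S**(3/2))
y(-16) - 1008*835 = (-16)**(3/2) - 1008*835 = -64*I - 841680 = -841680 - 64*I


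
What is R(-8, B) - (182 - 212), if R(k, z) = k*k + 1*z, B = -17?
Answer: 77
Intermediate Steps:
R(k, z) = z + k² (R(k, z) = k² + z = z + k²)
R(-8, B) - (182 - 212) = (-17 + (-8)²) - (182 - 212) = (-17 + 64) - 1*(-30) = 47 + 30 = 77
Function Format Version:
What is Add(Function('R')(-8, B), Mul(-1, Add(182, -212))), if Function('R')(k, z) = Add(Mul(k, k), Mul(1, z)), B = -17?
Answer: 77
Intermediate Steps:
Function('R')(k, z) = Add(z, Pow(k, 2)) (Function('R')(k, z) = Add(Pow(k, 2), z) = Add(z, Pow(k, 2)))
Add(Function('R')(-8, B), Mul(-1, Add(182, -212))) = Add(Add(-17, Pow(-8, 2)), Mul(-1, Add(182, -212))) = Add(Add(-17, 64), Mul(-1, -30)) = Add(47, 30) = 77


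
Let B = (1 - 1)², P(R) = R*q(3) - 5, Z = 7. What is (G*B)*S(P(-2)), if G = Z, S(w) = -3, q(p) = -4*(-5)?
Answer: 0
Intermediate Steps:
q(p) = 20
P(R) = -5 + 20*R (P(R) = R*20 - 5 = 20*R - 5 = -5 + 20*R)
B = 0 (B = 0² = 0)
G = 7
(G*B)*S(P(-2)) = (7*0)*(-3) = 0*(-3) = 0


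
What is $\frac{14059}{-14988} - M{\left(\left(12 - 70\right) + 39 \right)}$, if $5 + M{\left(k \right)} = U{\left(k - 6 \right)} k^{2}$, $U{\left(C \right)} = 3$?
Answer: $- \frac{16171123}{14988} \approx -1078.9$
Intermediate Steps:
$M{\left(k \right)} = -5 + 3 k^{2}$
$\frac{14059}{-14988} - M{\left(\left(12 - 70\right) + 39 \right)} = \frac{14059}{-14988} - \left(-5 + 3 \left(\left(12 - 70\right) + 39\right)^{2}\right) = 14059 \left(- \frac{1}{14988}\right) - \left(-5 + 3 \left(-58 + 39\right)^{2}\right) = - \frac{14059}{14988} - \left(-5 + 3 \left(-19\right)^{2}\right) = - \frac{14059}{14988} - \left(-5 + 3 \cdot 361\right) = - \frac{14059}{14988} - \left(-5 + 1083\right) = - \frac{14059}{14988} - 1078 = - \frac{16171123}{14988}$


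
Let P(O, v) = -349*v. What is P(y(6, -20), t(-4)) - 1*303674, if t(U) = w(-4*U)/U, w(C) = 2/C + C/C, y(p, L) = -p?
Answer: -9714427/32 ≈ -3.0358e+5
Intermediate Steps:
w(C) = 1 + 2/C (w(C) = 2/C + 1 = 1 + 2/C)
t(U) = -(2 - 4*U)/(4*U²) (t(U) = ((2 - 4*U)/((-4*U)))/U = ((-1/(4*U))*(2 - 4*U))/U = (-(2 - 4*U)/(4*U))/U = -(2 - 4*U)/(4*U²))
P(y(6, -20), t(-4)) - 1*303674 = -349*(-½ - 4)/(-4)² - 1*303674 = -349*(-9)/(16*2) - 303674 = -349*(-9/32) - 303674 = 3141/32 - 303674 = -9714427/32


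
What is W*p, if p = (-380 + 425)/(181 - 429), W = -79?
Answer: 3555/248 ≈ 14.335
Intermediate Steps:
p = -45/248 (p = 45/(-248) = 45*(-1/248) = -45/248 ≈ -0.18145)
W*p = -79*(-45/248) = 3555/248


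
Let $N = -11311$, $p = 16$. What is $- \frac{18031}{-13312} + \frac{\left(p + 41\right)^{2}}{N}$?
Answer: $\frac{12361381}{11582464} \approx 1.0672$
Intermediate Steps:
$- \frac{18031}{-13312} + \frac{\left(p + 41\right)^{2}}{N} = - \frac{18031}{-13312} + \frac{\left(16 + 41\right)^{2}}{-11311} = \left(-18031\right) \left(- \frac{1}{13312}\right) + 57^{2} \left(- \frac{1}{11311}\right) = \frac{1387}{1024} + 3249 \left(- \frac{1}{11311}\right) = \frac{1387}{1024} - \frac{3249}{11311} = \frac{12361381}{11582464}$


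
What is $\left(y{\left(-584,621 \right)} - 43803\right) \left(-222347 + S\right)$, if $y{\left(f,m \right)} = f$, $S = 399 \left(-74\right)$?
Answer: $11179886851$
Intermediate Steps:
$S = -29526$
$\left(y{\left(-584,621 \right)} - 43803\right) \left(-222347 + S\right) = \left(-584 - 43803\right) \left(-222347 - 29526\right) = \left(-44387\right) \left(-251873\right) = 11179886851$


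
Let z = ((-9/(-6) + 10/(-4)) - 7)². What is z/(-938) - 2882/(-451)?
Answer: 121566/19229 ≈ 6.3220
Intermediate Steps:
z = 64 (z = ((-9*(-⅙) + 10*(-¼)) - 7)² = ((3/2 - 5/2) - 7)² = (-1 - 7)² = (-8)² = 64)
z/(-938) - 2882/(-451) = 64/(-938) - 2882/(-451) = 64*(-1/938) - 2882*(-1/451) = -32/469 + 262/41 = 121566/19229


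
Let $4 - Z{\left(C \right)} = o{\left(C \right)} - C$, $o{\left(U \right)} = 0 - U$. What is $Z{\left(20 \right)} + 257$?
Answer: $301$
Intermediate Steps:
$o{\left(U \right)} = - U$
$Z{\left(C \right)} = 4 + 2 C$ ($Z{\left(C \right)} = 4 - \left(- C - C\right) = 4 - - 2 C = 4 + 2 C$)
$Z{\left(20 \right)} + 257 = \left(4 + 2 \cdot 20\right) + 257 = \left(4 + 40\right) + 257 = 44 + 257 = 301$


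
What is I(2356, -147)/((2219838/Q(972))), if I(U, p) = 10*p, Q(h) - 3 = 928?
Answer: -228095/369973 ≈ -0.61652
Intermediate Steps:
Q(h) = 931 (Q(h) = 3 + 928 = 931)
I(2356, -147)/((2219838/Q(972))) = (10*(-147))/((2219838/931)) = -1470/(2219838*(1/931)) = -1470/2219838/931 = -1470*931/2219838 = -228095/369973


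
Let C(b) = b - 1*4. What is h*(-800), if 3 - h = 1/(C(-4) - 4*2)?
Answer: -2450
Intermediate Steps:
C(b) = -4 + b (C(b) = b - 4 = -4 + b)
h = 49/16 (h = 3 - 1/((-4 - 4) - 4*2) = 3 - 1/(-8 - 8) = 3 - 1/(-16) = 3 - 1*(-1/16) = 3 + 1/16 = 49/16 ≈ 3.0625)
h*(-800) = (49/16)*(-800) = -2450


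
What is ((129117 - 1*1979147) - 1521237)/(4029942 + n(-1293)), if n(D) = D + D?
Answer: -3371267/4027356 ≈ -0.83709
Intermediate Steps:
n(D) = 2*D
((129117 - 1*1979147) - 1521237)/(4029942 + n(-1293)) = ((129117 - 1*1979147) - 1521237)/(4029942 + 2*(-1293)) = ((129117 - 1979147) - 1521237)/(4029942 - 2586) = (-1850030 - 1521237)/4027356 = -3371267*1/4027356 = -3371267/4027356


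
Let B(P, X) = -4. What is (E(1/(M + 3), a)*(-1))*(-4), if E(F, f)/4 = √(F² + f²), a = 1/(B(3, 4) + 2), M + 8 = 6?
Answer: 8*√5 ≈ 17.889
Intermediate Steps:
M = -2 (M = -8 + 6 = -2)
a = -½ (a = 1/(-4 + 2) = 1/(-2) = -½ ≈ -0.50000)
E(F, f) = 4*√(F² + f²)
(E(1/(M + 3), a)*(-1))*(-4) = ((4*√((1/(-2 + 3))² + (-½)²))*(-1))*(-4) = ((4*√((1/1)² + ¼))*(-1))*(-4) = ((4*√(1² + ¼))*(-1))*(-4) = ((4*√(1 + ¼))*(-1))*(-4) = ((4*√(5/4))*(-1))*(-4) = ((4*(√5/2))*(-1))*(-4) = ((2*√5)*(-1))*(-4) = -2*√5*(-4) = 8*√5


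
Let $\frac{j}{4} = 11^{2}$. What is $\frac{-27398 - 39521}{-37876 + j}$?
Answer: $\frac{66919}{37392} \approx 1.7897$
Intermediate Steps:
$j = 484$ ($j = 4 \cdot 11^{2} = 4 \cdot 121 = 484$)
$\frac{-27398 - 39521}{-37876 + j} = \frac{-27398 - 39521}{-37876 + 484} = - \frac{66919}{-37392} = \left(-66919\right) \left(- \frac{1}{37392}\right) = \frac{66919}{37392}$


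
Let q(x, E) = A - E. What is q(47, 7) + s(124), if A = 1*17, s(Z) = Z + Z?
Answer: 258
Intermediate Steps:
s(Z) = 2*Z
A = 17
q(x, E) = 17 - E
q(47, 7) + s(124) = (17 - 1*7) + 2*124 = (17 - 7) + 248 = 10 + 248 = 258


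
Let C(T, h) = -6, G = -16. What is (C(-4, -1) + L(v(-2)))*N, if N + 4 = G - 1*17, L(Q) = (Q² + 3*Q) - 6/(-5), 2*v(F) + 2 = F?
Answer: 1258/5 ≈ 251.60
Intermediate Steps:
v(F) = -1 + F/2
L(Q) = 6/5 + Q² + 3*Q (L(Q) = (Q² + 3*Q) - 6*(-⅕) = (Q² + 3*Q) + 6/5 = 6/5 + Q² + 3*Q)
N = -37 (N = -4 + (-16 - 1*17) = -4 + (-16 - 17) = -4 - 33 = -37)
(C(-4, -1) + L(v(-2)))*N = (-6 + (6/5 + (-1 + (½)*(-2))² + 3*(-1 + (½)*(-2))))*(-37) = (-6 + (6/5 + (-1 - 1)² + 3*(-1 - 1)))*(-37) = (-6 + (6/5 + (-2)² + 3*(-2)))*(-37) = (-6 + (6/5 + 4 - 6))*(-37) = (-6 - ⅘)*(-37) = -34/5*(-37) = 1258/5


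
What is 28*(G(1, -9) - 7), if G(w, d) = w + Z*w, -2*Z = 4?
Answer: -224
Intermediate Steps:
Z = -2 (Z = -½*4 = -2)
G(w, d) = -w (G(w, d) = w - 2*w = -w)
28*(G(1, -9) - 7) = 28*(-1*1 - 7) = 28*(-1 - 7) = 28*(-8) = -224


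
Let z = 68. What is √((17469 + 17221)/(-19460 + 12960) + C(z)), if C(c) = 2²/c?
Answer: I*√25778766/2210 ≈ 2.2974*I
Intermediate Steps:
C(c) = 4/c
√((17469 + 17221)/(-19460 + 12960) + C(z)) = √((17469 + 17221)/(-19460 + 12960) + 4/68) = √(34690/(-6500) + 4*(1/68)) = √(34690*(-1/6500) + 1/17) = √(-3469/650 + 1/17) = √(-58323/11050) = I*√25778766/2210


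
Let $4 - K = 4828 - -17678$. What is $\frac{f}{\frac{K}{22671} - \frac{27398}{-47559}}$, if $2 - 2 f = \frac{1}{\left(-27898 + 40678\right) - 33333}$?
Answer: $- \frac{4924664680947}{2050881379040} \approx -2.4012$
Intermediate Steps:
$K = -22502$ ($K = 4 - \left(4828 - -17678\right) = 4 - \left(4828 + 17678\right) = 4 - 22506 = -22502$)
$f = \frac{41107}{41106}$ ($f = 1 - \frac{1}{2 \left(\left(-27898 + 40678\right) - 33333\right)} = 1 - \frac{1}{2 \left(12780 - 33333\right)} = 1 - \frac{1}{2 \left(-20553\right)} = 1 - - \frac{1}{41106} = 1 + \frac{1}{41106} = \frac{41107}{41106} \approx 1.0$)
$\frac{f}{\frac{K}{22671} - \frac{27398}{-47559}} = \frac{41107}{41106 \left(- \frac{22502}{22671} - \frac{27398}{-47559}\right)} = \frac{41107}{41106 \left(\left(-22502\right) \frac{1}{22671} - - \frac{27398}{47559}\right)} = \frac{41107}{41106 \left(- \frac{22502}{22671} + \frac{27398}{47559}\right)} = \frac{41107}{41106 \left(- \frac{149677520}{359403363}\right)} = \frac{41107}{41106} \left(- \frac{359403363}{149677520}\right) = - \frac{4924664680947}{2050881379040}$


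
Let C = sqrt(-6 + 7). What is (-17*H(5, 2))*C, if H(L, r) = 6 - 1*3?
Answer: -51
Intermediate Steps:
H(L, r) = 3 (H(L, r) = 6 - 3 = 3)
C = 1 (C = sqrt(1) = 1)
(-17*H(5, 2))*C = -17*3*1 = -51*1 = -51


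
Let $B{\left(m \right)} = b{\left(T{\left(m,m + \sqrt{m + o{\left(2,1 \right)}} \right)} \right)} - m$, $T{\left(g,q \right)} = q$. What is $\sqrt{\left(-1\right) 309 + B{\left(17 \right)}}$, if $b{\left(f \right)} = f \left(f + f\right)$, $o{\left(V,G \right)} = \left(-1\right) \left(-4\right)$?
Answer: $\sqrt{294 + 68 \sqrt{21}} \approx 24.609$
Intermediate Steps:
$o{\left(V,G \right)} = 4$
$b{\left(f \right)} = 2 f^{2}$ ($b{\left(f \right)} = f 2 f = 2 f^{2}$)
$B{\left(m \right)} = - m + 2 \left(m + \sqrt{4 + m}\right)^{2}$ ($B{\left(m \right)} = 2 \left(m + \sqrt{m + 4}\right)^{2} - m = 2 \left(m + \sqrt{4 + m}\right)^{2} - m = - m + 2 \left(m + \sqrt{4 + m}\right)^{2}$)
$\sqrt{\left(-1\right) 309 + B{\left(17 \right)}} = \sqrt{\left(-1\right) 309 + \left(\left(-1\right) 17 + 2 \left(17 + \sqrt{4 + 17}\right)^{2}\right)} = \sqrt{-309 - \left(17 - 2 \left(17 + \sqrt{21}\right)^{2}\right)} = \sqrt{-326 + 2 \left(17 + \sqrt{21}\right)^{2}}$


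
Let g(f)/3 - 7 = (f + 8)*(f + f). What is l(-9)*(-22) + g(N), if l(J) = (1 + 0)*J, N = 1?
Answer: 273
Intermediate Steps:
g(f) = 21 + 6*f*(8 + f) (g(f) = 21 + 3*((f + 8)*(f + f)) = 21 + 3*((8 + f)*(2*f)) = 21 + 3*(2*f*(8 + f)) = 21 + 6*f*(8 + f))
l(J) = J (l(J) = 1*J = J)
l(-9)*(-22) + g(N) = -9*(-22) + (21 + 6*1**2 + 48*1) = 198 + (21 + 6*1 + 48) = 198 + (21 + 6 + 48) = 198 + 75 = 273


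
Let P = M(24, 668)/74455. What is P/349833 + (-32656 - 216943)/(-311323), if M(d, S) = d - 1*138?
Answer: 2167086398345721/2702990967412615 ≈ 0.80174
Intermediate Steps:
M(d, S) = -138 + d (M(d, S) = d - 138 = -138 + d)
P = -114/74455 (P = (-138 + 24)/74455 = -114*1/74455 = -114/74455 ≈ -0.0015311)
P/349833 + (-32656 - 216943)/(-311323) = -114/74455/349833 + (-32656 - 216943)/(-311323) = -114/74455*1/349833 - 249599*(-1/311323) = -38/8682272005 + 249599/311323 = 2167086398345721/2702990967412615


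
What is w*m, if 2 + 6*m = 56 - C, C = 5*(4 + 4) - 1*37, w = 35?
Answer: 595/2 ≈ 297.50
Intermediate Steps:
C = 3 (C = 5*8 - 37 = 40 - 37 = 3)
m = 17/2 (m = -⅓ + (56 - 1*3)/6 = -⅓ + (56 - 3)/6 = -⅓ + (⅙)*53 = -⅓ + 53/6 = 17/2 ≈ 8.5000)
w*m = 35*(17/2) = 595/2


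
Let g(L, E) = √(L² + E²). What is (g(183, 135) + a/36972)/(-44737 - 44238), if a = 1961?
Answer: -1961/3289583700 - 39*√34/88975 ≈ -0.0025565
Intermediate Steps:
g(L, E) = √(E² + L²)
(g(183, 135) + a/36972)/(-44737 - 44238) = (√(135² + 183²) + 1961/36972)/(-44737 - 44238) = (√(18225 + 33489) + 1961*(1/36972))/(-88975) = (√51714 + 1961/36972)*(-1/88975) = (39*√34 + 1961/36972)*(-1/88975) = (1961/36972 + 39*√34)*(-1/88975) = -1961/3289583700 - 39*√34/88975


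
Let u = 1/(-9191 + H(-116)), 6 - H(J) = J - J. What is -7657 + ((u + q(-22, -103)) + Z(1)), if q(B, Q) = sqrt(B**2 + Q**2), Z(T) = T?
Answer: -70320361/9185 + sqrt(11093) ≈ -7550.7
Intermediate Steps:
H(J) = 6 (H(J) = 6 - (J - J) = 6 - 1*0 = 6 + 0 = 6)
u = -1/9185 (u = 1/(-9191 + 6) = 1/(-9185) = -1/9185 ≈ -0.00010887)
-7657 + ((u + q(-22, -103)) + Z(1)) = -7657 + ((-1/9185 + sqrt((-22)**2 + (-103)**2)) + 1) = -7657 + ((-1/9185 + sqrt(484 + 10609)) + 1) = -7657 + ((-1/9185 + sqrt(11093)) + 1) = -7657 + (9184/9185 + sqrt(11093)) = -70320361/9185 + sqrt(11093)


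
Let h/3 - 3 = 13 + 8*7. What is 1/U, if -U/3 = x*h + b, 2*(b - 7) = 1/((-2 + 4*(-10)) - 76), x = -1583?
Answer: 236/242080071 ≈ 9.7488e-7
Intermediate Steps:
h = 216 (h = 9 + 3*(13 + 8*7) = 9 + 3*(13 + 56) = 9 + 3*69 = 9 + 207 = 216)
b = 1651/236 (b = 7 + 1/(2*((-2 + 4*(-10)) - 76)) = 7 + 1/(2*((-2 - 40) - 76)) = 7 + 1/(2*(-42 - 76)) = 7 + (½)/(-118) = 7 + (½)*(-1/118) = 7 - 1/236 = 1651/236 ≈ 6.9958)
U = 242080071/236 (U = -3*(-1583*216 + 1651/236) = -3*(-341928 + 1651/236) = -3*(-80693357/236) = 242080071/236 ≈ 1.0258e+6)
1/U = 1/(242080071/236) = 236/242080071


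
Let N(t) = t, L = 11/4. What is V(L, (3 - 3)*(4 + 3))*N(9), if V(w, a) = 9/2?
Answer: 81/2 ≈ 40.500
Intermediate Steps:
L = 11/4 (L = 11*(¼) = 11/4 ≈ 2.7500)
V(w, a) = 9/2 (V(w, a) = 9*(½) = 9/2)
V(L, (3 - 3)*(4 + 3))*N(9) = (9/2)*9 = 81/2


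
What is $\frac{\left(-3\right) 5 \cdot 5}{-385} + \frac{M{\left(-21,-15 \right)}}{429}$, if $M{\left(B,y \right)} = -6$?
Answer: $\frac{181}{1001} \approx 0.18082$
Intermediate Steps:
$\frac{\left(-3\right) 5 \cdot 5}{-385} + \frac{M{\left(-21,-15 \right)}}{429} = \frac{\left(-3\right) 5 \cdot 5}{-385} - \frac{6}{429} = \left(-15\right) 5 \left(- \frac{1}{385}\right) - \frac{2}{143} = \left(-75\right) \left(- \frac{1}{385}\right) - \frac{2}{143} = \frac{15}{77} - \frac{2}{143} = \frac{181}{1001}$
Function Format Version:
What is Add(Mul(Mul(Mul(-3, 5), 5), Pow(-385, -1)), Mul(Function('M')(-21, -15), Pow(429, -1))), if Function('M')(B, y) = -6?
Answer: Rational(181, 1001) ≈ 0.18082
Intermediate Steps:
Add(Mul(Mul(Mul(-3, 5), 5), Pow(-385, -1)), Mul(Function('M')(-21, -15), Pow(429, -1))) = Add(Mul(Mul(Mul(-3, 5), 5), Pow(-385, -1)), Mul(-6, Pow(429, -1))) = Add(Mul(Mul(-15, 5), Rational(-1, 385)), Mul(-6, Rational(1, 429))) = Add(Mul(-75, Rational(-1, 385)), Rational(-2, 143)) = Add(Rational(15, 77), Rational(-2, 143)) = Rational(181, 1001)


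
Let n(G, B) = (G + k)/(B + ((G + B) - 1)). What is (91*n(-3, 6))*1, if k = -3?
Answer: -273/4 ≈ -68.250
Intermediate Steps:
n(G, B) = (-3 + G)/(-1 + G + 2*B) (n(G, B) = (G - 3)/(B + ((G + B) - 1)) = (-3 + G)/(B + ((B + G) - 1)) = (-3 + G)/(B + (-1 + B + G)) = (-3 + G)/(-1 + G + 2*B))
(91*n(-3, 6))*1 = (91*((-3 - 3)/(-1 - 3 + 2*6)))*1 = (91*(-6/(-1 - 3 + 12)))*1 = (91*(-6/8))*1 = (91*((⅛)*(-6)))*1 = (91*(-¾))*1 = -273/4*1 = -273/4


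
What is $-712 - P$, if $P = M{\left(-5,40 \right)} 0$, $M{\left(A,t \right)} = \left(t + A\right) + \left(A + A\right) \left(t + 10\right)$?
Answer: $-712$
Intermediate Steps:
$M{\left(A,t \right)} = A + t + 2 A \left(10 + t\right)$ ($M{\left(A,t \right)} = \left(A + t\right) + 2 A \left(10 + t\right) = A + t + 2 A \left(10 + t\right)$)
$P = 0$ ($P = \left(40 + 21 \left(-5\right) + 2 \left(-5\right) 40\right) 0 = \left(40 - 105 - 400\right) 0 = \left(-465\right) 0 = 0$)
$-712 - P = -712 - 0 = -712 + 0 = -712$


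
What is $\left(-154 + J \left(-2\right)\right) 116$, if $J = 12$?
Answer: $-20648$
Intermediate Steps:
$\left(-154 + J \left(-2\right)\right) 116 = \left(-154 + 12 \left(-2\right)\right) 116 = \left(-154 - 24\right) 116 = \left(-178\right) 116 = -20648$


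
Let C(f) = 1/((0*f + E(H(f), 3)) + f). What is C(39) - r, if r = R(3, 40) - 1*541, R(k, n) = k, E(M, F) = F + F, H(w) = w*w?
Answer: 24211/45 ≈ 538.02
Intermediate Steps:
H(w) = w²
E(M, F) = 2*F
C(f) = 1/(6 + f) (C(f) = 1/((0*f + 2*3) + f) = 1/((0 + 6) + f) = 1/(6 + f))
r = -538 (r = 3 - 1*541 = 3 - 541 = -538)
C(39) - r = 1/(6 + 39) - 1*(-538) = 1/45 + 538 = 24211/45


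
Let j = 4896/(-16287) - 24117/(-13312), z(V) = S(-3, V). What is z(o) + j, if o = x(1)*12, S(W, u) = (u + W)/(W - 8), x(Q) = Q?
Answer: 550828467/794979328 ≈ 0.69288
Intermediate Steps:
S(W, u) = (W + u)/(-8 + W)
o = 12 (o = 1*12 = 12)
z(V) = 3/11 - V/11 (z(V) = (-3 + V)/(-8 - 3) = (-3 + V)/(-11) = -(-3 + V)/11 = 3/11 - V/11)
j = 109206009/72270848 (j = 4896*(-1/16287) - 24117*(-1/13312) = -1632/5429 + 24117/13312 = 109206009/72270848 ≈ 1.5111)
z(o) + j = (3/11 - 1/11*12) + 109206009/72270848 = (3/11 - 12/11) + 109206009/72270848 = -9/11 + 109206009/72270848 = 550828467/794979328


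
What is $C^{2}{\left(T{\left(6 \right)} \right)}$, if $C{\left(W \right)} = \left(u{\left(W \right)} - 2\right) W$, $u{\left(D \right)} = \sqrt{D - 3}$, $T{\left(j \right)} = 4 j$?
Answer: $14400 - 2304 \sqrt{21} \approx 3841.7$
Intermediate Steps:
$u{\left(D \right)} = \sqrt{-3 + D}$
$C{\left(W \right)} = W \left(-2 + \sqrt{-3 + W}\right)$ ($C{\left(W \right)} = \left(\sqrt{-3 + W} - 2\right) W = \left(-2 + \sqrt{-3 + W}\right) W = W \left(-2 + \sqrt{-3 + W}\right)$)
$C^{2}{\left(T{\left(6 \right)} \right)} = \left(4 \cdot 6 \left(-2 + \sqrt{-3 + 4 \cdot 6}\right)\right)^{2} = \left(24 \left(-2 + \sqrt{-3 + 24}\right)\right)^{2} = \left(24 \left(-2 + \sqrt{21}\right)\right)^{2} = \left(-48 + 24 \sqrt{21}\right)^{2}$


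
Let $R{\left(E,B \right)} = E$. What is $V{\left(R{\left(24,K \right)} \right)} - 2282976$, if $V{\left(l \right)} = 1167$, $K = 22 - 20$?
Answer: $-2281809$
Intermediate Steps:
$K = 2$
$V{\left(R{\left(24,K \right)} \right)} - 2282976 = 1167 - 2282976 = -2281809$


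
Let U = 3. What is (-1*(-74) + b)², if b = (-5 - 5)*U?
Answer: 1936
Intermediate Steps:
b = -30 (b = (-5 - 5)*3 = -10*3 = -30)
(-1*(-74) + b)² = (-1*(-74) - 30)² = (74 - 30)² = 44² = 1936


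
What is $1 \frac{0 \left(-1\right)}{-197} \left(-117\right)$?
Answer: $0$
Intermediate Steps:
$1 \frac{0 \left(-1\right)}{-197} \left(-117\right) = 1 \cdot 0 \left(- \frac{1}{197}\right) \left(-117\right) = 1 \cdot 0 \left(-117\right) = 0 \left(-117\right) = 0$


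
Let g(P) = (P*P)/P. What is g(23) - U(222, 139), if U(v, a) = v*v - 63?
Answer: -49198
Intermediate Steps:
g(P) = P (g(P) = P²/P = P)
U(v, a) = -63 + v² (U(v, a) = v² - 63 = -63 + v²)
g(23) - U(222, 139) = 23 - (-63 + 222²) = 23 - (-63 + 49284) = 23 - 1*49221 = 23 - 49221 = -49198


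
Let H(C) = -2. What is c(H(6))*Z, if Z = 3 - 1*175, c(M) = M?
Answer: 344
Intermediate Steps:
Z = -172 (Z = 3 - 175 = -172)
c(H(6))*Z = -2*(-172) = 344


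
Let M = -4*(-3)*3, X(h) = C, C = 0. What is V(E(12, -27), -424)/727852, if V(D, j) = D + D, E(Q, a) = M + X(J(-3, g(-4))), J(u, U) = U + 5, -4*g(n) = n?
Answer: 18/181963 ≈ 9.8921e-5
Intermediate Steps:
g(n) = -n/4
J(u, U) = 5 + U
X(h) = 0
M = 36 (M = 12*3 = 36)
E(Q, a) = 36 (E(Q, a) = 36 + 0 = 36)
V(D, j) = 2*D
V(E(12, -27), -424)/727852 = (2*36)/727852 = 72*(1/727852) = 18/181963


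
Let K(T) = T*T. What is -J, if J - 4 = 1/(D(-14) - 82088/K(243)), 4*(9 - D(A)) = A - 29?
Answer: -17582272/4336519 ≈ -4.0545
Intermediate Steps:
K(T) = T**2
D(A) = 65/4 - A/4 (D(A) = 9 - (A - 29)/4 = 9 - (-29 + A)/4 = 9 + (29/4 - A/4) = 65/4 - A/4)
J = 17582272/4336519 (J = 4 + 1/((65/4 - 1/4*(-14)) - 82088/(243**2)) = 4 + 1/((65/4 + 7/2) - 82088/59049) = 4 + 1/(79/4 - 82088*1/59049) = 4 + 1/(79/4 - 82088/59049) = 4 + 1/(4336519/236196) = 4 + 236196/4336519 = 17582272/4336519 ≈ 4.0545)
-J = -1*17582272/4336519 = -17582272/4336519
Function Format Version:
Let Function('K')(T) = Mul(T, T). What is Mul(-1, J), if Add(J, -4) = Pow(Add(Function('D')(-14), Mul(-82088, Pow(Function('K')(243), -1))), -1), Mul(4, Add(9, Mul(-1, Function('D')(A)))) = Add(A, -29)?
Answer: Rational(-17582272, 4336519) ≈ -4.0545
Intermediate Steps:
Function('K')(T) = Pow(T, 2)
Function('D')(A) = Add(Rational(65, 4), Mul(Rational(-1, 4), A)) (Function('D')(A) = Add(9, Mul(Rational(-1, 4), Add(A, -29))) = Add(9, Mul(Rational(-1, 4), Add(-29, A))) = Add(9, Add(Rational(29, 4), Mul(Rational(-1, 4), A))) = Add(Rational(65, 4), Mul(Rational(-1, 4), A)))
J = Rational(17582272, 4336519) (J = Add(4, Pow(Add(Add(Rational(65, 4), Mul(Rational(-1, 4), -14)), Mul(-82088, Pow(Pow(243, 2), -1))), -1)) = Add(4, Pow(Add(Add(Rational(65, 4), Rational(7, 2)), Mul(-82088, Pow(59049, -1))), -1)) = Add(4, Pow(Add(Rational(79, 4), Mul(-82088, Rational(1, 59049))), -1)) = Add(4, Pow(Add(Rational(79, 4), Rational(-82088, 59049)), -1)) = Add(4, Pow(Rational(4336519, 236196), -1)) = Add(4, Rational(236196, 4336519)) = Rational(17582272, 4336519) ≈ 4.0545)
Mul(-1, J) = Mul(-1, Rational(17582272, 4336519)) = Rational(-17582272, 4336519)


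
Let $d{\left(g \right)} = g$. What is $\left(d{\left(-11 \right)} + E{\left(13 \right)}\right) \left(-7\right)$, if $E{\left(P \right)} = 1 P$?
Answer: $-14$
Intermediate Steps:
$E{\left(P \right)} = P$
$\left(d{\left(-11 \right)} + E{\left(13 \right)}\right) \left(-7\right) = \left(-11 + 13\right) \left(-7\right) = 2 \left(-7\right) = -14$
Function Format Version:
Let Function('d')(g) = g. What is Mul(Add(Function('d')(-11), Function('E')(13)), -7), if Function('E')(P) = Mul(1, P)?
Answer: -14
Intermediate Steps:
Function('E')(P) = P
Mul(Add(Function('d')(-11), Function('E')(13)), -7) = Mul(Add(-11, 13), -7) = Mul(2, -7) = -14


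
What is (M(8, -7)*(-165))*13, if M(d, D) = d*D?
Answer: 120120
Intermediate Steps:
M(d, D) = D*d
(M(8, -7)*(-165))*13 = (-7*8*(-165))*13 = -56*(-165)*13 = 9240*13 = 120120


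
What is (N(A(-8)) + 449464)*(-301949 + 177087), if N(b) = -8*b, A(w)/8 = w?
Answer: -56184903312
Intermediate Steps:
A(w) = 8*w
(N(A(-8)) + 449464)*(-301949 + 177087) = (-64*(-8) + 449464)*(-301949 + 177087) = (-8*(-64) + 449464)*(-124862) = (512 + 449464)*(-124862) = 449976*(-124862) = -56184903312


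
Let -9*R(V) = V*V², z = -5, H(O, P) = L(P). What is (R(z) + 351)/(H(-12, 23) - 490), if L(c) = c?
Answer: -3284/4203 ≈ -0.78135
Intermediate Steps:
H(O, P) = P
R(V) = -V³/9 (R(V) = -V*V²/9 = -V³/9)
(R(z) + 351)/(H(-12, 23) - 490) = (-⅑*(-5)³ + 351)/(23 - 490) = (-⅑*(-125) + 351)/(-467) = (125/9 + 351)*(-1/467) = (3284/9)*(-1/467) = -3284/4203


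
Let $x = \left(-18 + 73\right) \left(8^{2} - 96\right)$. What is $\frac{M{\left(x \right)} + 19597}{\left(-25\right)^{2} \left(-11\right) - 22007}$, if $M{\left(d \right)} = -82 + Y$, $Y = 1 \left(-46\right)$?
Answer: $- \frac{19469}{28882} \approx -0.67409$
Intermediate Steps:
$Y = -46$
$x = -1760$ ($x = 55 \left(64 - 96\right) = 55 \left(-32\right) = -1760$)
$M{\left(d \right)} = -128$ ($M{\left(d \right)} = -82 - 46 = -128$)
$\frac{M{\left(x \right)} + 19597}{\left(-25\right)^{2} \left(-11\right) - 22007} = \frac{-128 + 19597}{\left(-25\right)^{2} \left(-11\right) - 22007} = \frac{19469}{625 \left(-11\right) - 22007} = \frac{19469}{-6875 - 22007} = \frac{19469}{-28882} = 19469 \left(- \frac{1}{28882}\right) = - \frac{19469}{28882}$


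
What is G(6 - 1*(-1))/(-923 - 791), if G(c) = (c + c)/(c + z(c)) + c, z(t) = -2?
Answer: -49/8570 ≈ -0.0057176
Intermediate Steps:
G(c) = c + 2*c/(-2 + c) (G(c) = (c + c)/(c - 2) + c = (2*c)/(-2 + c) + c = 2*c/(-2 + c) + c = c + 2*c/(-2 + c))
G(6 - 1*(-1))/(-923 - 791) = ((6 - 1*(-1))²/(-2 + (6 - 1*(-1))))/(-923 - 791) = ((6 + 1)²/(-2 + (6 + 1)))/(-1714) = -7²/(1714*(-2 + 7)) = -49/(1714*5) = -1/1714*49/5 = -49/8570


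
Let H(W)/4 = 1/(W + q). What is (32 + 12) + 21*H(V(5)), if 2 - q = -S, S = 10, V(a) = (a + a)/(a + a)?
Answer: 656/13 ≈ 50.462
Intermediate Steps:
V(a) = 1 (V(a) = (2*a)/((2*a)) = (2*a)*(1/(2*a)) = 1)
q = 12 (q = 2 - (-1)*10 = 2 - 1*(-10) = 2 + 10 = 12)
H(W) = 4/(12 + W) (H(W) = 4/(W + 12) = 4/(12 + W))
(32 + 12) + 21*H(V(5)) = (32 + 12) + 21*(4/(12 + 1)) = 44 + 21*(4/13) = 44 + 84/13 = 656/13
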